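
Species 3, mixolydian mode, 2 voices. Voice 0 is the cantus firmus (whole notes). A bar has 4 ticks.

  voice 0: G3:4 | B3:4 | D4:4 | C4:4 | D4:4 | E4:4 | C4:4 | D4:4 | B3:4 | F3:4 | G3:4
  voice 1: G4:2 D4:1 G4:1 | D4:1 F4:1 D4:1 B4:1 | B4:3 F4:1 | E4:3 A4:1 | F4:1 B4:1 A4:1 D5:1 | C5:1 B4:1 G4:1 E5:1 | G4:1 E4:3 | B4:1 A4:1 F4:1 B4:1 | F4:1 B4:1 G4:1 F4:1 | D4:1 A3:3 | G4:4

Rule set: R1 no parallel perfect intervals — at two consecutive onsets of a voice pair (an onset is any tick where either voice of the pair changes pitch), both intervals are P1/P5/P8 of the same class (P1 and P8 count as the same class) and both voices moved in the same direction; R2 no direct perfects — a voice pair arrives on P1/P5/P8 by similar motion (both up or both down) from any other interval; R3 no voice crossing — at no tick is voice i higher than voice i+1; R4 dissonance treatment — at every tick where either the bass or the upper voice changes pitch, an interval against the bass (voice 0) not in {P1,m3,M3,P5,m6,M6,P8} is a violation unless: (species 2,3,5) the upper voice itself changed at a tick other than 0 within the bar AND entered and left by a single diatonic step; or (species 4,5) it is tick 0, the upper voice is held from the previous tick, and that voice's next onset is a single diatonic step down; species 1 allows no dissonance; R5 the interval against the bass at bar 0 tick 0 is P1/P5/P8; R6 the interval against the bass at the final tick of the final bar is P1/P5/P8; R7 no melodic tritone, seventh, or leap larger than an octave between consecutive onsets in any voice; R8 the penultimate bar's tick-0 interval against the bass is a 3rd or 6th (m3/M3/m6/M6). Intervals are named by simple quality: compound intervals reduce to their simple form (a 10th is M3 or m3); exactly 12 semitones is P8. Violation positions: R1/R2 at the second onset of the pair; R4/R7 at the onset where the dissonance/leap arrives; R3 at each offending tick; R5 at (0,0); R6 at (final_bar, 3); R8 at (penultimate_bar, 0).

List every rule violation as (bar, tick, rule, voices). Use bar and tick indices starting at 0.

bar 0: v0=G3 v1=G4 downbeat P8
bar 1: v0=B3 v1=D4 downbeat m3
bar 2: v0=D4 v1=B4 downbeat M6
bar 3: v0=C4 v1=E4 downbeat M3
bar 4: v0=D4 v1=F4 downbeat m3
bar 5: v0=E4 v1=C5 downbeat m6
bar 6: v0=C4 v1=G4 downbeat P5
bar 7: v0=D4 v1=B4 downbeat M6
bar 8: v0=B3 v1=F4 downbeat TT
bar 9: v0=F3 v1=D4 downbeat M6
bar 10: v0=G3 v1=G4 downbeat P8
  -> R4 @ bar 1 tick 1 v(0, 1): B3/F4 TT untreated
  -> R7 @ bar 2 tick 3 v(1,): B4->F4 leap 6st
  -> R7 @ bar 4 tick 1 v(1,): F4->B4 leap 6st
  -> R2 @ bar 6 tick 0 v(0, 1): E4/E5 P8 -> C4/G4 P5 similar
  -> R7 @ bar 7 tick 3 v(1,): F4->B4 leap 6st
  -> R4 @ bar 8 tick 0 v(0, 1): B3/F4 TT untreated
  -> R7 @ bar 8 tick 0 v(1,): B4->F4 leap 6st
  -> R7 @ bar 8 tick 1 v(1,): F4->B4 leap 6st
  -> R4 @ bar 8 tick 3 v(0, 1): B3/F4 TT untreated
  -> R7 @ bar 9 tick 0 v(0,): B3->F3 leap 6st
  -> R2 @ bar 10 tick 0 v(0, 1): F3/A3 M3 -> G3/G4 P8 similar
  -> R7 @ bar 10 tick 0 v(1,): A3->G4 leap 10st

(1, 1, R4, (0, 1))
(2, 3, R7, (1,))
(4, 1, R7, (1,))
(6, 0, R2, (0, 1))
(7, 3, R7, (1,))
(8, 0, R4, (0, 1))
(8, 0, R7, (1,))
(8, 1, R7, (1,))
(8, 3, R4, (0, 1))
(9, 0, R7, (0,))
(10, 0, R2, (0, 1))
(10, 0, R7, (1,))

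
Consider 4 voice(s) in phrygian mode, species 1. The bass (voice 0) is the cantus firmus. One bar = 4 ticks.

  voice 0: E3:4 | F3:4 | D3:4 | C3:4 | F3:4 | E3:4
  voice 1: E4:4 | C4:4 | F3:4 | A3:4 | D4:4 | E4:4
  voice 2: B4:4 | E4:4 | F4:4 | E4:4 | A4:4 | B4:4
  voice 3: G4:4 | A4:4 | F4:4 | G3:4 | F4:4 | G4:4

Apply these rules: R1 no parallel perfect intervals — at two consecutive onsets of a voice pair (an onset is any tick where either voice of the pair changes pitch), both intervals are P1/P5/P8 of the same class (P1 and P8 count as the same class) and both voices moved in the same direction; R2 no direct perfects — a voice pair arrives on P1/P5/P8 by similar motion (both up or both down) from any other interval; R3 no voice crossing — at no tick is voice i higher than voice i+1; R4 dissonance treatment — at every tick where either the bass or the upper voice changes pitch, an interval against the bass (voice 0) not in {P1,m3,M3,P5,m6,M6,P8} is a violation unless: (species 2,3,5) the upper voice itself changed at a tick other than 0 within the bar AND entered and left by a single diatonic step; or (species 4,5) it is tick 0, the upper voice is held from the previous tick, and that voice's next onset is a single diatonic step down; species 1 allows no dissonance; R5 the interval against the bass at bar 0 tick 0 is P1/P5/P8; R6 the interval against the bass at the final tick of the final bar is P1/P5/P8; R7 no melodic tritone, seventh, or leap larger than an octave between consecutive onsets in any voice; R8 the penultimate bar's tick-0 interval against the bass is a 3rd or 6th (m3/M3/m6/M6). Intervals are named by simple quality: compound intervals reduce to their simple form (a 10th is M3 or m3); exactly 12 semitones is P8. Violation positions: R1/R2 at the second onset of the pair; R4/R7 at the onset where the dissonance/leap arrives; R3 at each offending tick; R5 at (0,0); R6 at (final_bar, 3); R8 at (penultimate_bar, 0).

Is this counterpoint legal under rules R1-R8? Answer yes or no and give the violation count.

No (27 violations)

bar 0: v0=E3 v1=E4 v2=B4 v3=G4 (m3)
bar 1: v0=F3 v1=C4 v2=E4 v3=A4 (M3)
bar 2: v0=D3 v1=F3 v2=F4 v3=F4 (m3)
bar 3: v0=C3 v1=A3 v2=E4 v3=G3 (P5)
bar 4: v0=F3 v1=D4 v2=A4 v3=F4 (P8)
bar 5: v0=E3 v1=E4 v2=B4 v3=G4 (m3)
  R3 @ bar0.0: B4 above G4
  R5 @ bar0.0: opens on m3
  R3 @ bar0.1: B4 above G4
  R3 @ bar0.2: B4 above G4
  R3 @ bar0.3: B4 above G4
  R4 @ bar1.0: F3/E4 M7 untreated
  R2 @ bar2.0: C4/A4 M6 -> F3/F4 P8 similar
  R2 @ bar3.0: D3/F4 m3 -> C3/G3 P5 similar
  R3 @ bar3.0: E4 above G3
  R7 @ bar3.0: F4->G3 leap 10st
  R3 @ bar3.1: E4 above G3
  R3 @ bar3.2: E4 above G3
  R3 @ bar3.3: E4 above G3
  R1 @ bar4.0: A3/E4 P5 -> D4/A4 P5 similar
  R2 @ bar4.0: C3/G3 P5 -> F3/F4 P8 similar
  R3 @ bar4.0: A4 above F4
  R7 @ bar4.0: G3->F4 leap 10st
  R8 @ bar4.0: penult P8 not 3rd/6th
  R3 @ bar4.1: A4 above F4
  R3 @ bar4.2: A4 above F4
  R3 @ bar4.3: A4 above F4
  R1 @ bar5.0: D4/A4 P5 -> E4/B4 P5 similar
  R3 @ bar5.0: B4 above G4
  R3 @ bar5.1: B4 above G4
  R3 @ bar5.2: B4 above G4
  R3 @ bar5.3: B4 above G4
  R6 @ bar5.3: closes on m3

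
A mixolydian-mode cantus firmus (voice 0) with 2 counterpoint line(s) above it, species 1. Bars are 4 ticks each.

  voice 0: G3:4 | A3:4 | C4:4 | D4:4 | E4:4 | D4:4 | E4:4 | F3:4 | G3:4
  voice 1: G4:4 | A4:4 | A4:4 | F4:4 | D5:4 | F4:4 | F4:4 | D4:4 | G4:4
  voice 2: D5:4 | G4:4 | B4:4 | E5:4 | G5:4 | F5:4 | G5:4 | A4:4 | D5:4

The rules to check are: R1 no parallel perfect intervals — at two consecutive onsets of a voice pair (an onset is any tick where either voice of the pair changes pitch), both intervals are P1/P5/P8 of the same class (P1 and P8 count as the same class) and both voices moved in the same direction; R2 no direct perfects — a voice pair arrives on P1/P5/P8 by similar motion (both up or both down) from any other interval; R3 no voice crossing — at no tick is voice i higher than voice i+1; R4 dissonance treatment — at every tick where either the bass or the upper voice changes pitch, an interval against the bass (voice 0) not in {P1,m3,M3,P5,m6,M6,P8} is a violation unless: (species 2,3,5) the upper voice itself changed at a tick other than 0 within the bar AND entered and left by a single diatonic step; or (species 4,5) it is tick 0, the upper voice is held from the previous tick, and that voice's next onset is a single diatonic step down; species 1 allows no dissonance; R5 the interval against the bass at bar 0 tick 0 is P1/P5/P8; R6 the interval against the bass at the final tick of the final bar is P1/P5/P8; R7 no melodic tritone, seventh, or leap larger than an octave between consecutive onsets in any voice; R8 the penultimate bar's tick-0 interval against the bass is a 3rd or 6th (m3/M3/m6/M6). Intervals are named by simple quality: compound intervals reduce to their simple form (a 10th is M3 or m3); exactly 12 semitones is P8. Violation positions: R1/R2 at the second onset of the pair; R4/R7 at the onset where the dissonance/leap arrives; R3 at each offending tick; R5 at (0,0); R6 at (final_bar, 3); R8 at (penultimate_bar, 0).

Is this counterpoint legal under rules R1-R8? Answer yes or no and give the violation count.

bar 0: v0=G3 v1=G4 v2=D5 (P5)
bar 1: v0=A3 v1=A4 v2=G4 (m7)
bar 2: v0=C4 v1=A4 v2=B4 (M7)
bar 3: v0=D4 v1=F4 v2=E5 (M2)
bar 4: v0=E4 v1=D5 v2=G5 (m3)
bar 5: v0=D4 v1=F4 v2=F5 (m3)
bar 6: v0=E4 v1=F4 v2=G5 (m3)
bar 7: v0=F3 v1=D4 v2=A4 (M3)
bar 8: v0=G3 v1=G4 v2=D5 (P5)
  R1 @ bar1.0: G3/G4 P8 -> A3/A4 P8 similar
  R3 @ bar1.0: A4 above G4
  R4 @ bar1.0: A3/G4 m7 untreated
  R3 @ bar1.1: A4 above G4
  R3 @ bar1.2: A4 above G4
  R3 @ bar1.3: A4 above G4
  R4 @ bar2.0: C4/B4 M7 untreated
  R4 @ bar3.0: D4/E5 M2 untreated
  R4 @ bar4.0: E4/D5 m7 untreated
  R2 @ bar5.0: D5/G5 P4 -> F4/F5 P8 similar
  R4 @ bar6.0: E4/F4 m2 untreated
  R2 @ bar7.0: F4/G5 M2 -> D4/A4 P5 similar
  R7 @ bar7.0: E4->F3 leap 11st
  R7 @ bar7.0: G5->A4 leap 10st
  R1 @ bar8.0: D4/A4 P5 -> G4/D5 P5 similar
  R2 @ bar8.0: F3/D4 M6 -> G3/G4 P8 similar
  R2 @ bar8.0: F3/A4 M3 -> G3/D5 P5 similar

No (17 violations)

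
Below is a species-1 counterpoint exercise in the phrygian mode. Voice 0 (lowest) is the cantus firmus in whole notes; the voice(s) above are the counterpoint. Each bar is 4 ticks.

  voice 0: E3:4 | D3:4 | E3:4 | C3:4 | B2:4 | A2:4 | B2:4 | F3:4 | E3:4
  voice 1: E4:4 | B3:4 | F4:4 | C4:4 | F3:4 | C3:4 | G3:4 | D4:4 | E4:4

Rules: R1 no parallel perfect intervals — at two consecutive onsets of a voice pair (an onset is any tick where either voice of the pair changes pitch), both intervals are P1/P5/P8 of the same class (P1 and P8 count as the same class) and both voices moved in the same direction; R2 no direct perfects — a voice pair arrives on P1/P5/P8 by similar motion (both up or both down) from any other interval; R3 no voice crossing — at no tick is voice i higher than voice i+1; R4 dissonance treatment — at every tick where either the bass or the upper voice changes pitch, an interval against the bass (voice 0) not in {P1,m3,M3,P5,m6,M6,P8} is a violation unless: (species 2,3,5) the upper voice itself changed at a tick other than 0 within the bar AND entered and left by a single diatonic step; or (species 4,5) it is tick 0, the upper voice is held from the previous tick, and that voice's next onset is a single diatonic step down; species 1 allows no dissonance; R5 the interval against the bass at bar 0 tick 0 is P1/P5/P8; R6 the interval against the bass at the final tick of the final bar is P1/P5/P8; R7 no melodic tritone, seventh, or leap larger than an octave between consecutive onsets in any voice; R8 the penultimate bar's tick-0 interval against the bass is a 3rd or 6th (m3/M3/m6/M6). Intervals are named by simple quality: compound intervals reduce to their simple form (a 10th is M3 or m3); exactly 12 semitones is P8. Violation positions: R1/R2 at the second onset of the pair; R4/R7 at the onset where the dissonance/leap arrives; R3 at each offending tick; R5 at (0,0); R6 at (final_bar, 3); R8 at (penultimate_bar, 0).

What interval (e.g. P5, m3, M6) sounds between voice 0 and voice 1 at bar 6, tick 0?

voice 0=B2 voice 1=G3 -> m6

m6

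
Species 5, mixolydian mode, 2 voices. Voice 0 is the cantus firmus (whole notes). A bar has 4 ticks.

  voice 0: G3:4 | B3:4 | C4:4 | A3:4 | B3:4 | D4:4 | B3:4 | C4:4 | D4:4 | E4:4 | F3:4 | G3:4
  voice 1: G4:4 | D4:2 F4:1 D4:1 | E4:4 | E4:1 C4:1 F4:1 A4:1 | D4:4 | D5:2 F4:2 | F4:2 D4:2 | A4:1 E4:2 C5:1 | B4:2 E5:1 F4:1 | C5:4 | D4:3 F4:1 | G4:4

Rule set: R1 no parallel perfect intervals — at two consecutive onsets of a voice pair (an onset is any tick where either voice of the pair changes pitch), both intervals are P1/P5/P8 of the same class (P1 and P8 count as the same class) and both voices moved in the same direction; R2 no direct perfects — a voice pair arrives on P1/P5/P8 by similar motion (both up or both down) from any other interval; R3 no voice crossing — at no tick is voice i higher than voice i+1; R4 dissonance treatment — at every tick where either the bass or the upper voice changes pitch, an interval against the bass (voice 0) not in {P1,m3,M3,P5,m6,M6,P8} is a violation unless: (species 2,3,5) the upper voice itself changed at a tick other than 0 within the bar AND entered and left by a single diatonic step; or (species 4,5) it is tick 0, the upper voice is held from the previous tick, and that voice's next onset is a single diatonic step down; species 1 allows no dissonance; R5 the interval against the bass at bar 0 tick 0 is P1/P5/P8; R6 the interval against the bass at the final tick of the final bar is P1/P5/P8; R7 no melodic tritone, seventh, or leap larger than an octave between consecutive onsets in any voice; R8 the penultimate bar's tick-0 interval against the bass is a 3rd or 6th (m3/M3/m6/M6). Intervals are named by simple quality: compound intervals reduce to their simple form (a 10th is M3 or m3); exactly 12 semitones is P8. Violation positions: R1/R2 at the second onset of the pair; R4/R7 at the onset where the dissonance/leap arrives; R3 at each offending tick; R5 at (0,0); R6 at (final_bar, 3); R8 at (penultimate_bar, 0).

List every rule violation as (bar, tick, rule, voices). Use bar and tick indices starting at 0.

(1, 2, R4, (0, 1))
(5, 0, R2, (0, 1))
(6, 0, R4, (0, 1))
(8, 2, R4, (0, 1))
(8, 3, R7, (1,))
(10, 0, R7, (0,))
(10, 0, R7, (1,))
(11, 0, R1, (0, 1))

bar 0: v0=G3 v1=G4 downbeat P8
bar 1: v0=B3 v1=D4 downbeat m3
bar 2: v0=C4 v1=E4 downbeat M3
bar 3: v0=A3 v1=E4 downbeat P5
bar 4: v0=B3 v1=D4 downbeat m3
bar 5: v0=D4 v1=D5 downbeat P8
bar 6: v0=B3 v1=F4 downbeat TT
bar 7: v0=C4 v1=A4 downbeat M6
bar 8: v0=D4 v1=B4 downbeat M6
bar 9: v0=E4 v1=C5 downbeat m6
bar 10: v0=F3 v1=D4 downbeat M6
bar 11: v0=G3 v1=G4 downbeat P8
  -> R4 @ bar 1 tick 2 v(0, 1): B3/F4 TT untreated
  -> R2 @ bar 5 tick 0 v(0, 1): B3/D4 m3 -> D4/D5 P8 similar
  -> R4 @ bar 6 tick 0 v(0, 1): B3/F4 TT untreated
  -> R4 @ bar 8 tick 2 v(0, 1): D4/E5 M2 untreated
  -> R7 @ bar 8 tick 3 v(1,): E5->F4 leap 11st
  -> R7 @ bar 10 tick 0 v(0,): E4->F3 leap 11st
  -> R7 @ bar 10 tick 0 v(1,): C5->D4 leap 10st
  -> R1 @ bar 11 tick 0 v(0, 1): F3/F4 P8 -> G3/G4 P8 similar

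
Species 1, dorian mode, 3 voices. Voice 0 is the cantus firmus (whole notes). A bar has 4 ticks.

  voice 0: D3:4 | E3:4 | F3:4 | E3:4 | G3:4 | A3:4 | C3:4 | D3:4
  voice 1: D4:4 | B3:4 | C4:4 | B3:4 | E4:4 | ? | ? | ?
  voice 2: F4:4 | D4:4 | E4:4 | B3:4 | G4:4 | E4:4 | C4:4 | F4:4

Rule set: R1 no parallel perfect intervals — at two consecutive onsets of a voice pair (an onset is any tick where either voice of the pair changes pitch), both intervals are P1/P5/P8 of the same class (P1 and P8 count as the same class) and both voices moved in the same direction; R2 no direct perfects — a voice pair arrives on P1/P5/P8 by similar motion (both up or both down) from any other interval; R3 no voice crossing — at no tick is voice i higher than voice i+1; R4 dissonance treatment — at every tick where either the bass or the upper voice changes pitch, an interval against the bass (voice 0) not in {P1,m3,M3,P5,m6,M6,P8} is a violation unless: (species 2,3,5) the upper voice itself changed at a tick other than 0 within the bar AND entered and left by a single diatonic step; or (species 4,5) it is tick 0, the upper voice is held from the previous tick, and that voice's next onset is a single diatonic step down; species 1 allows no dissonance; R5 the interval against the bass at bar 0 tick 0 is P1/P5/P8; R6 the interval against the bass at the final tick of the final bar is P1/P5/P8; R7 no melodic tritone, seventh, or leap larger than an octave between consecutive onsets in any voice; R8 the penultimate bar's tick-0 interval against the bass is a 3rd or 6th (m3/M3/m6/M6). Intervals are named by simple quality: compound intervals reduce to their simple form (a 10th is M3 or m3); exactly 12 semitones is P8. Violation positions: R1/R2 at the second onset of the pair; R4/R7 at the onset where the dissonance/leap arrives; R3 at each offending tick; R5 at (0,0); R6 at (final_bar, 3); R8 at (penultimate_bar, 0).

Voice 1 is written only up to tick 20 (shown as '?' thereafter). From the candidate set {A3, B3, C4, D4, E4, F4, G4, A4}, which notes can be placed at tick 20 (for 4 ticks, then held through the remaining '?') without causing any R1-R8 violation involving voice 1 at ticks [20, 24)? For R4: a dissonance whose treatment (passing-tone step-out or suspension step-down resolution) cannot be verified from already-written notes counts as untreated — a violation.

A3: violates R2
B3: violates R4
C4: legal
D4: violates R4
E4: legal
F4: violates R3
G4: violates R3,R4
A4: violates R2,R3

{C4, E4}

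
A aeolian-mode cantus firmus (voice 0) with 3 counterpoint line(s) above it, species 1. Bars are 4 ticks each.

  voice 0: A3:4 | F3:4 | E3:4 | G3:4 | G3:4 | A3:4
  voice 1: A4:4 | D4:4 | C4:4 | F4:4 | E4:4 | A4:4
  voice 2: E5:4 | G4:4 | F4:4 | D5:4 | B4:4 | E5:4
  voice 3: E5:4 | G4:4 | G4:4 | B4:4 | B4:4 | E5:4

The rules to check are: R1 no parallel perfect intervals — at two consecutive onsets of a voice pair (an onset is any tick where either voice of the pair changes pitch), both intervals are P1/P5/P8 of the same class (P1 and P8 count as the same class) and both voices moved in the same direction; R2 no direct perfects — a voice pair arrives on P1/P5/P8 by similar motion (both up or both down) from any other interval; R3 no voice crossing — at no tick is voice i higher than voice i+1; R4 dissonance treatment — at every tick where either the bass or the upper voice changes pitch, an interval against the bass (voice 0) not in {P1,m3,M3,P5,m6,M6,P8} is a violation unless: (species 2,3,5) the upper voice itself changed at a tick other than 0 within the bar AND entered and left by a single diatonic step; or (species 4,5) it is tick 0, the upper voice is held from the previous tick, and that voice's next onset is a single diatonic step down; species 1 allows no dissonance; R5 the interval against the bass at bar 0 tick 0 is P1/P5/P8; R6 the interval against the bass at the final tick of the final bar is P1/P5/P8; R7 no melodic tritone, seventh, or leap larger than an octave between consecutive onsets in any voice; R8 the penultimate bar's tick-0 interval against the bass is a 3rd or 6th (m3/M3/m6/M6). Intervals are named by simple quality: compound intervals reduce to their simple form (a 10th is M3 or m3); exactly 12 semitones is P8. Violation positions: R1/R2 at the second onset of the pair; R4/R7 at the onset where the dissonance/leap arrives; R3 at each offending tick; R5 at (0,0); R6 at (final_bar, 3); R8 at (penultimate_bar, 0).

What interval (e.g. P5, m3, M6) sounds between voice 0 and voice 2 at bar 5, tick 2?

voice 0=A3 voice 2=E5 -> P5

P5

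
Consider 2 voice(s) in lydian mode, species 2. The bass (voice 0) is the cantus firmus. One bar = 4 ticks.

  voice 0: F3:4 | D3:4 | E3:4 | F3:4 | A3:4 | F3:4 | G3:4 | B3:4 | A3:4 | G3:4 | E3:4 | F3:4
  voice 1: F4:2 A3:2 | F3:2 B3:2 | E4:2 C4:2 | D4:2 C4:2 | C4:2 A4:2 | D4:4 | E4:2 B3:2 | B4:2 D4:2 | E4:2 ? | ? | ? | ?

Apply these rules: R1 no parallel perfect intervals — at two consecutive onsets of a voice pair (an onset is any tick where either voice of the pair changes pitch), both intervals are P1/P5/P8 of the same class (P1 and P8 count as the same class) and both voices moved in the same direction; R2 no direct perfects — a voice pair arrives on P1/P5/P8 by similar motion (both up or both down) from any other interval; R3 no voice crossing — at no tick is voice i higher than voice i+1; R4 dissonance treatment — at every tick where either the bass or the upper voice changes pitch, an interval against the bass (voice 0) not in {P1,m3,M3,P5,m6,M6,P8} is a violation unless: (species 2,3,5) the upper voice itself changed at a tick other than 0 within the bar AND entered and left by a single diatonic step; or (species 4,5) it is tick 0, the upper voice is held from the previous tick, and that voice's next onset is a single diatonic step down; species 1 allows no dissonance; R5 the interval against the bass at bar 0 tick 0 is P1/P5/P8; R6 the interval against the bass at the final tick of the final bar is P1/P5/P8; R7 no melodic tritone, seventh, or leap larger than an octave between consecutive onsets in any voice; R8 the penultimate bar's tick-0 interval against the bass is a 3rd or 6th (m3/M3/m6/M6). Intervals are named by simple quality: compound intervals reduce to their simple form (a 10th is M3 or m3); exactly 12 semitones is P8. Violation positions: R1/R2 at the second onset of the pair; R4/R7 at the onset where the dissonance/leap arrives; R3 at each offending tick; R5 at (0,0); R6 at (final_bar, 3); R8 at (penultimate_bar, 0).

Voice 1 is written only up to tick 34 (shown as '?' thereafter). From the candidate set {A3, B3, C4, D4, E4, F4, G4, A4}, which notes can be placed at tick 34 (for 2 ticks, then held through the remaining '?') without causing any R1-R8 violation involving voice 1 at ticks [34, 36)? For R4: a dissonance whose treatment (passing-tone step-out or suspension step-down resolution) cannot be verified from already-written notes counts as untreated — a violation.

A3: legal
B3: violates R4
C4: legal
D4: violates R4
E4: legal
F4: legal
G4: violates R4
A4: legal

{A3, A4, C4, E4, F4}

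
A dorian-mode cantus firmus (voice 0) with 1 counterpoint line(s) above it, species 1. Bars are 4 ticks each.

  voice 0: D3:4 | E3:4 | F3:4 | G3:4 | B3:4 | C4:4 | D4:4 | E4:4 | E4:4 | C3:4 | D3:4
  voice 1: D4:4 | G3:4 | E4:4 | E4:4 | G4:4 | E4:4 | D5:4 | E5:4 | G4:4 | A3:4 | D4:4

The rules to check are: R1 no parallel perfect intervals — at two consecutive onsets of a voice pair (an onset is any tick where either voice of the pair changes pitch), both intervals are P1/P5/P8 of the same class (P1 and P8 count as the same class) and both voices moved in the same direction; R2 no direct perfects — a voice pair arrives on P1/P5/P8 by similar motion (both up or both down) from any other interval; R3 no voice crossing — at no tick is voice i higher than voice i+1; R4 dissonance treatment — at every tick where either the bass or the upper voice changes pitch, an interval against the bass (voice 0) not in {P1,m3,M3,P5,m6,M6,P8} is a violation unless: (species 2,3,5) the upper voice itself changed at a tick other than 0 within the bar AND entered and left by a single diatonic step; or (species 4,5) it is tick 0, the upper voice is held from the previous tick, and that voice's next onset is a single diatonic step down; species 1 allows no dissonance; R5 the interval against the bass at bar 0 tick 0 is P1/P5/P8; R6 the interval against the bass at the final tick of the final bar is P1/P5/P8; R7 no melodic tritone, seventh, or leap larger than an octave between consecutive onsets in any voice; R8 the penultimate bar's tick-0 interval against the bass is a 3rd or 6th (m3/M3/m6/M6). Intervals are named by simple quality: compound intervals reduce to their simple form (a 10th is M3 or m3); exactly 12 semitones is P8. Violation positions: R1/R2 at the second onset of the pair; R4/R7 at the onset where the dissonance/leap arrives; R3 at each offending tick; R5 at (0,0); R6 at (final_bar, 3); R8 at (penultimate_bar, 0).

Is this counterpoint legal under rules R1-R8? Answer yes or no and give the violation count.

bar 0: v0=D3 v1=D4 (P8)
bar 1: v0=E3 v1=G3 (m3)
bar 2: v0=F3 v1=E4 (M7)
bar 3: v0=G3 v1=E4 (M6)
bar 4: v0=B3 v1=G4 (m6)
bar 5: v0=C4 v1=E4 (M3)
bar 6: v0=D4 v1=D5 (P8)
bar 7: v0=E4 v1=E5 (P8)
bar 8: v0=E4 v1=G4 (m3)
bar 9: v0=C3 v1=A3 (M6)
bar 10: v0=D3 v1=D4 (P8)
  R4 @ bar2.0: F3/E4 M7 untreated
  R2 @ bar6.0: C4/E4 M3 -> D4/D5 P8 similar
  R7 @ bar6.0: E4->D5 leap 10st
  R1 @ bar7.0: D4/D5 P8 -> E4/E5 P8 similar
  R7 @ bar9.0: E4->C3 leap 16st
  R7 @ bar9.0: G4->A3 leap 10st
  R2 @ bar10.0: C3/A3 M6 -> D3/D4 P8 similar

No (7 violations)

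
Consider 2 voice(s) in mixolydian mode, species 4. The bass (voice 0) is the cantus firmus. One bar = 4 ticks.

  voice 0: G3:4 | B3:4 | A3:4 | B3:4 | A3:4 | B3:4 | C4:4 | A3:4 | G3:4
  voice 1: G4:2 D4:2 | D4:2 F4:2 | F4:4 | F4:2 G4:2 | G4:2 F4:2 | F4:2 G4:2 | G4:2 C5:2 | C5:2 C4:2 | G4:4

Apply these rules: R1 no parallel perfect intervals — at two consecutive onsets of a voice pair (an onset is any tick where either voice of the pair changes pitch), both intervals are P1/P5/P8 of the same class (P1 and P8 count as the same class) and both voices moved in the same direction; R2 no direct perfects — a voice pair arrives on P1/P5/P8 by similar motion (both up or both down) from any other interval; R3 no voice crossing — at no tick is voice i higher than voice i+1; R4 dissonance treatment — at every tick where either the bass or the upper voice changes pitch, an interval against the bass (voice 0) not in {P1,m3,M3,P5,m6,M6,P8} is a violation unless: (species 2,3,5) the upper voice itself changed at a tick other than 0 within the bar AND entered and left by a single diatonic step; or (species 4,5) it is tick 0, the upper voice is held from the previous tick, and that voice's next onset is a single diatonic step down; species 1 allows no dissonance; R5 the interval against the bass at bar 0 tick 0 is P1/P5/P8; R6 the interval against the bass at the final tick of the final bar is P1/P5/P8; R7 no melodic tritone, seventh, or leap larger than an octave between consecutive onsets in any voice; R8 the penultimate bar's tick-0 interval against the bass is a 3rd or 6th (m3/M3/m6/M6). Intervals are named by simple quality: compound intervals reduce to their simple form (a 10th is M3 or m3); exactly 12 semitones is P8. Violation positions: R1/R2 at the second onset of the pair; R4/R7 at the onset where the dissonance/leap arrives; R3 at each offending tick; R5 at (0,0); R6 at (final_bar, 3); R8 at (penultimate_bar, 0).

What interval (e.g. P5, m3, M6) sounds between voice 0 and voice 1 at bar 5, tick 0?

voice 0=B3 voice 1=F4 -> TT

TT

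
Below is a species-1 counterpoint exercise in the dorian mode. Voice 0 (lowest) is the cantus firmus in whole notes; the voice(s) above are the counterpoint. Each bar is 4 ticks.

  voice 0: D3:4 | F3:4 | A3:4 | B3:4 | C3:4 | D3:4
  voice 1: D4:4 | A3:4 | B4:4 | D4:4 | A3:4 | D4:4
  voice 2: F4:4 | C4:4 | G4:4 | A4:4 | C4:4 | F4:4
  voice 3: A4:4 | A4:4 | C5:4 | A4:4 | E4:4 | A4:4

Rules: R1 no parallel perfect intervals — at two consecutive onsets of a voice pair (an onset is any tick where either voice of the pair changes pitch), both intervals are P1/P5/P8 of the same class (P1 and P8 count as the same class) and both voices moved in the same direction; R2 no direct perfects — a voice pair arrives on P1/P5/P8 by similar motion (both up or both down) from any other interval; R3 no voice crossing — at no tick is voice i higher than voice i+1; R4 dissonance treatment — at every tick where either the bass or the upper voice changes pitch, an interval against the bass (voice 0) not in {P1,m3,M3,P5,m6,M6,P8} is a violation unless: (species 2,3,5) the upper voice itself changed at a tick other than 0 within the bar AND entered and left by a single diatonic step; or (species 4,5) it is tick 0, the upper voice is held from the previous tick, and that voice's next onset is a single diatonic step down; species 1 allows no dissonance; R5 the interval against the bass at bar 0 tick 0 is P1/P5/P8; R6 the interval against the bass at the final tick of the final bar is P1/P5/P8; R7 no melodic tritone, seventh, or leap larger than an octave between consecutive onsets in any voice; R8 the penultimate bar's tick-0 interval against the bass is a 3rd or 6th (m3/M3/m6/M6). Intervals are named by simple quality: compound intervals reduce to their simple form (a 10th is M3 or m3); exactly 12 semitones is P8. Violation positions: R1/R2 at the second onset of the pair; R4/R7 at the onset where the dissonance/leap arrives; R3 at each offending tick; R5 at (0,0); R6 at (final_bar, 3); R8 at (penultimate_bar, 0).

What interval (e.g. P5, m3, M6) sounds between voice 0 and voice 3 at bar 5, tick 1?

voice 0=D3 voice 3=A4 -> P5

P5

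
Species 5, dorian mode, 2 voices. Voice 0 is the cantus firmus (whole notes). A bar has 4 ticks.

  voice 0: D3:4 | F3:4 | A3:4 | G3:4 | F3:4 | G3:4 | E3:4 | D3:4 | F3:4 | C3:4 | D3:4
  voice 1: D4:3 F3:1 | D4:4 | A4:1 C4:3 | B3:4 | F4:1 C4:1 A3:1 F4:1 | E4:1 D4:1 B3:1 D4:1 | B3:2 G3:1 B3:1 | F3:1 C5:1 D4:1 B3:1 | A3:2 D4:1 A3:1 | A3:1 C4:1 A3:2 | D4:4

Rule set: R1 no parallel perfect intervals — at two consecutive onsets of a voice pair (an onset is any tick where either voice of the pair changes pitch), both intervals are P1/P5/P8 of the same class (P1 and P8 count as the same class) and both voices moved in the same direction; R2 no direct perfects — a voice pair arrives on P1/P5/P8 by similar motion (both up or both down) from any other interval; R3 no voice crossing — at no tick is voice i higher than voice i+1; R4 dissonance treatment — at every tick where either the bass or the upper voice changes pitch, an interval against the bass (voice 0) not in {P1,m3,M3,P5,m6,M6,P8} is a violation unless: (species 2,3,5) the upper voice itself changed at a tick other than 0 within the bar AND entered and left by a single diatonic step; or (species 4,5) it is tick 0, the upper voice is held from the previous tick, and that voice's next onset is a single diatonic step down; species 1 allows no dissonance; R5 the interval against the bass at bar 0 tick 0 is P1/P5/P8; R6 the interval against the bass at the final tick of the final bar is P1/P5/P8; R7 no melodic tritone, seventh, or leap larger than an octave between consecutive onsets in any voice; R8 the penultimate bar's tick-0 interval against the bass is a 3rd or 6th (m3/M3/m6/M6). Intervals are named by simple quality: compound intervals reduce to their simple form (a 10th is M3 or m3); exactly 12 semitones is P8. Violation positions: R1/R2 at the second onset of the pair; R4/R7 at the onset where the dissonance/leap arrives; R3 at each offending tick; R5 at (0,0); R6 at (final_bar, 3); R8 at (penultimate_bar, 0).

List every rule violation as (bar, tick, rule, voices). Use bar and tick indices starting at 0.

bar 0: v0=D3 v1=D4 downbeat P8
bar 1: v0=F3 v1=D4 downbeat M6
bar 2: v0=A3 v1=A4 downbeat P8
bar 3: v0=G3 v1=B3 downbeat M3
bar 4: v0=F3 v1=F4 downbeat P8
bar 5: v0=G3 v1=E4 downbeat M6
bar 6: v0=E3 v1=B3 downbeat P5
bar 7: v0=D3 v1=F3 downbeat m3
bar 8: v0=F3 v1=A3 downbeat M3
bar 9: v0=C3 v1=A3 downbeat M6
bar 10: v0=D3 v1=D4 downbeat P8
  -> R2 @ bar 2 tick 0 v(0, 1): F3/D4 M6 -> A3/A4 P8 similar
  -> R7 @ bar 4 tick 0 v(1,): B3->F4 leap 6st
  -> R1 @ bar 6 tick 0 v(0, 1): G3/D4 P5 -> E3/B3 P5 similar
  -> R7 @ bar 7 tick 0 v(1,): B3->F3 leap 6st
  -> R4 @ bar 7 tick 1 v(0, 1): D3/C5 m7 untreated
  -> R7 @ bar 7 tick 1 v(1,): F3->C5 leap 19st
  -> R7 @ bar 7 tick 2 v(1,): C5->D4 leap 10st
  -> R2 @ bar 10 tick 0 v(0, 1): C3/A3 M6 -> D3/D4 P8 similar

(2, 0, R2, (0, 1))
(4, 0, R7, (1,))
(6, 0, R1, (0, 1))
(7, 0, R7, (1,))
(7, 1, R4, (0, 1))
(7, 1, R7, (1,))
(7, 2, R7, (1,))
(10, 0, R2, (0, 1))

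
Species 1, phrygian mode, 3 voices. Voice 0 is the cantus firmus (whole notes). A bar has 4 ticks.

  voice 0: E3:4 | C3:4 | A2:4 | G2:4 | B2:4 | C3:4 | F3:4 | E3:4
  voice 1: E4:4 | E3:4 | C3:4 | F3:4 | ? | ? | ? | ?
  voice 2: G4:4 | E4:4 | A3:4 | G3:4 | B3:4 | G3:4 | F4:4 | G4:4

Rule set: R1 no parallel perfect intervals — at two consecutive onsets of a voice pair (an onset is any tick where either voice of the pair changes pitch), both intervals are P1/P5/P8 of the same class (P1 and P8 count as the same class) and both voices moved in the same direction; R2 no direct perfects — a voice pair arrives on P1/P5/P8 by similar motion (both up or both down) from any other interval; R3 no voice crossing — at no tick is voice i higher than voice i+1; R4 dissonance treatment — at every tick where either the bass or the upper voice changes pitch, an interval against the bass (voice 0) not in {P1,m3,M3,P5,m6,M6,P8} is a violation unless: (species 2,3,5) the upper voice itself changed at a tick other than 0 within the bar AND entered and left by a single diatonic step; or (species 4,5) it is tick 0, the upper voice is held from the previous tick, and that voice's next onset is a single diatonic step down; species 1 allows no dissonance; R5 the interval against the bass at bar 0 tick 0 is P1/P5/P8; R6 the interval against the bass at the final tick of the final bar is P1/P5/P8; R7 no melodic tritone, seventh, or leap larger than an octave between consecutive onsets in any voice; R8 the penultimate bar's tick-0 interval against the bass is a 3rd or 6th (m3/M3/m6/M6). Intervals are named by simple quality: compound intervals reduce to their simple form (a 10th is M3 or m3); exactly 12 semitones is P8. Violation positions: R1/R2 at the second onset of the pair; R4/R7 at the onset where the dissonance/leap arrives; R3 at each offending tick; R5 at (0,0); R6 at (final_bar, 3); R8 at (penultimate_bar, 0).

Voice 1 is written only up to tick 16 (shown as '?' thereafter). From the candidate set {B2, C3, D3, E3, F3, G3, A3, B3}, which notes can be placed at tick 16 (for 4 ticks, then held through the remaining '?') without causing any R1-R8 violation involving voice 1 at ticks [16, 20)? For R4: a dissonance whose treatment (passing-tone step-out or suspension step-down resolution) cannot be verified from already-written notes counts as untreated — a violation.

{D3, G3}

B2: violates R7
C3: violates R4
D3: legal
E3: violates R4
F3: violates R4
G3: legal
A3: violates R4
B3: violates R2,R7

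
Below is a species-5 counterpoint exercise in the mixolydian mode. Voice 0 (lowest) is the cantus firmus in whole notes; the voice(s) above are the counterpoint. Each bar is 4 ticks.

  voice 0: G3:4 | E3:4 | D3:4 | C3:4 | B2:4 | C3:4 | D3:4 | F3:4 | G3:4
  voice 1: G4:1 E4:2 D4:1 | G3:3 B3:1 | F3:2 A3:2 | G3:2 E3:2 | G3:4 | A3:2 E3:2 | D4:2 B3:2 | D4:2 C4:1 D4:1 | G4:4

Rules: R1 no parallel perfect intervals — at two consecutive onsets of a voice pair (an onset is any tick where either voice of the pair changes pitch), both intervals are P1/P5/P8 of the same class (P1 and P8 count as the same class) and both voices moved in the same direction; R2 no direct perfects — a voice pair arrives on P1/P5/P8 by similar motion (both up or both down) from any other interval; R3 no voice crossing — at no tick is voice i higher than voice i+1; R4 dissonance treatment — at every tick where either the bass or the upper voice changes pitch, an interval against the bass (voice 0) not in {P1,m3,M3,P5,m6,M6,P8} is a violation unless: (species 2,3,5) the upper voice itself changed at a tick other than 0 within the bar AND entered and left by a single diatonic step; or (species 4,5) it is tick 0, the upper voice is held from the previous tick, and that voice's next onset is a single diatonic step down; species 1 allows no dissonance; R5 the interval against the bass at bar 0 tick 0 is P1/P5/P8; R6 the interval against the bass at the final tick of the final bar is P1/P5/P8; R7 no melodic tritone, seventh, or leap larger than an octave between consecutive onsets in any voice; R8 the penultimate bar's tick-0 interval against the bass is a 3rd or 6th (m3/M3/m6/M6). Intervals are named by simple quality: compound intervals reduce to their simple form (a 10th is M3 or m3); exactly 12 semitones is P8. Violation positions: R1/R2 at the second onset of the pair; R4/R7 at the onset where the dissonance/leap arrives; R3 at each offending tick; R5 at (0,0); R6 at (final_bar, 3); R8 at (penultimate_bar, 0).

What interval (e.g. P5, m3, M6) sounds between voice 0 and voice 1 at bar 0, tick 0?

voice 0=G3 voice 1=G4 -> P8

P8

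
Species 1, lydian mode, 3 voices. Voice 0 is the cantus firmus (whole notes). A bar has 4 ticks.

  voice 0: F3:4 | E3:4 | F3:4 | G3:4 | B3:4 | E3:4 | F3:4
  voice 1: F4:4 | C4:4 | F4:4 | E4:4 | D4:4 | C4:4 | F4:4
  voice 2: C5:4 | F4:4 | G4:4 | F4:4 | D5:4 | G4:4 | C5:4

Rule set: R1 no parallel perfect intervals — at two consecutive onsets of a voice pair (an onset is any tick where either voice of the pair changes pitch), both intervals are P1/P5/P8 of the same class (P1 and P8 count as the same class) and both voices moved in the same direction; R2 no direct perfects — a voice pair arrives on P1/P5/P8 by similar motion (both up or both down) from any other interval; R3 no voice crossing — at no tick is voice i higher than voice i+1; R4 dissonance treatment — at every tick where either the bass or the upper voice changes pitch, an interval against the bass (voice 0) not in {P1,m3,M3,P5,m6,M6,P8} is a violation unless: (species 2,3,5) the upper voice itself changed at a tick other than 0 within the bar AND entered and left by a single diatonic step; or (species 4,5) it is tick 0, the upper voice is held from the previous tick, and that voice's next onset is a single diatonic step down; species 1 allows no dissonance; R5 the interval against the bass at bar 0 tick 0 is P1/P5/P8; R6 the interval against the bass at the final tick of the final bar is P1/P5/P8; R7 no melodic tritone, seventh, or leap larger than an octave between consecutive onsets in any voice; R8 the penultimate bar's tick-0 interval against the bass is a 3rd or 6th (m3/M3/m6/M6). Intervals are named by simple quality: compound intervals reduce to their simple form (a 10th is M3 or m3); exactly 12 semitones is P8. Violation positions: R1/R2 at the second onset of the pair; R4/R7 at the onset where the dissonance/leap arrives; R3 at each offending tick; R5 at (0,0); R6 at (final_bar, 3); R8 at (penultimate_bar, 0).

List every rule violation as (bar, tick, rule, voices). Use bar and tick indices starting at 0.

(1, 0, R4, (0, 2))
(2, 0, R2, (0, 1))
(2, 0, R4, (0, 2))
(3, 0, R4, (0, 2))
(5, 0, R2, (1, 2))
(6, 0, R1, (1, 2))
(6, 0, R2, (0, 1))
(6, 0, R2, (0, 2))

bar 0: v0=F3 v1=F4 v2=C5 downbeat P5
bar 1: v0=E3 v1=C4 v2=F4 downbeat m2
bar 2: v0=F3 v1=F4 v2=G4 downbeat M2
bar 3: v0=G3 v1=E4 v2=F4 downbeat m7
bar 4: v0=B3 v1=D4 v2=D5 downbeat m3
bar 5: v0=E3 v1=C4 v2=G4 downbeat m3
bar 6: v0=F3 v1=F4 v2=C5 downbeat P5
  -> R4 @ bar 1 tick 0 v(0, 2): E3/F4 m2 untreated
  -> R2 @ bar 2 tick 0 v(0, 1): E3/C4 m6 -> F3/F4 P8 similar
  -> R4 @ bar 2 tick 0 v(0, 2): F3/G4 M2 untreated
  -> R4 @ bar 3 tick 0 v(0, 2): G3/F4 m7 untreated
  -> R2 @ bar 5 tick 0 v(1, 2): D4/D5 P8 -> C4/G4 P5 similar
  -> R1 @ bar 6 tick 0 v(1, 2): C4/G4 P5 -> F4/C5 P5 similar
  -> R2 @ bar 6 tick 0 v(0, 1): E3/C4 m6 -> F3/F4 P8 similar
  -> R2 @ bar 6 tick 0 v(0, 2): E3/G4 m3 -> F3/C5 P5 similar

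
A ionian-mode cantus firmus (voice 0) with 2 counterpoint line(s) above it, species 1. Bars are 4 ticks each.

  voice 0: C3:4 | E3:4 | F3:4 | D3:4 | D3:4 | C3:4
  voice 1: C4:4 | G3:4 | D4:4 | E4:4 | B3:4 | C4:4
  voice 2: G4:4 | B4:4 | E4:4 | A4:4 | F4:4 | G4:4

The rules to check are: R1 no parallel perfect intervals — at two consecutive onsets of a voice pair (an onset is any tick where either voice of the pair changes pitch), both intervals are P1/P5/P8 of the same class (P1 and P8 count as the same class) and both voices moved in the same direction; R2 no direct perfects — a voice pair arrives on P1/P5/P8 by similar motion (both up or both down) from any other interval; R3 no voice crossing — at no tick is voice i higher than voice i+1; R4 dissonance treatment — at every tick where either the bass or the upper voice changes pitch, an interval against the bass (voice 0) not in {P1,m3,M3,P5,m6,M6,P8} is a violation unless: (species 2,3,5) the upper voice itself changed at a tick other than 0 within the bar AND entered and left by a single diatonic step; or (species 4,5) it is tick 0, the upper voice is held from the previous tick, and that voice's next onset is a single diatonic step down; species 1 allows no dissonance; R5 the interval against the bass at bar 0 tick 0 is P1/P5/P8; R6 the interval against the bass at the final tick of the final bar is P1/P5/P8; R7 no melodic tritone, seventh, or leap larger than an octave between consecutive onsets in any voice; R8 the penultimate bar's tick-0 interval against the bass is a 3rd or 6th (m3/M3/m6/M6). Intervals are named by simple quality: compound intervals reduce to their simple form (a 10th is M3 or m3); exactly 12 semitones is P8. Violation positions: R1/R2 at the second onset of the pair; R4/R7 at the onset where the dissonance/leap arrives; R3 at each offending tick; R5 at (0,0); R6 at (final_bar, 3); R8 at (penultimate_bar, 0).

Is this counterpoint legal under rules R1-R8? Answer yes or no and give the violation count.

bar 0: v0=C3 v1=C4 v2=G4 (P5)
bar 1: v0=E3 v1=G3 v2=B4 (P5)
bar 2: v0=F3 v1=D4 v2=E4 (M7)
bar 3: v0=D3 v1=E4 v2=A4 (P5)
bar 4: v0=D3 v1=B3 v2=F4 (m3)
bar 5: v0=C3 v1=C4 v2=G4 (P5)
  R1 @ bar1.0: C3/G4 P5 -> E3/B4 P5 similar
  R4 @ bar2.0: F3/E4 M7 untreated
  R4 @ bar3.0: D3/E4 M2 untreated
  R2 @ bar5.0: B3/F4 TT -> C4/G4 P5 similar

No (4 violations)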